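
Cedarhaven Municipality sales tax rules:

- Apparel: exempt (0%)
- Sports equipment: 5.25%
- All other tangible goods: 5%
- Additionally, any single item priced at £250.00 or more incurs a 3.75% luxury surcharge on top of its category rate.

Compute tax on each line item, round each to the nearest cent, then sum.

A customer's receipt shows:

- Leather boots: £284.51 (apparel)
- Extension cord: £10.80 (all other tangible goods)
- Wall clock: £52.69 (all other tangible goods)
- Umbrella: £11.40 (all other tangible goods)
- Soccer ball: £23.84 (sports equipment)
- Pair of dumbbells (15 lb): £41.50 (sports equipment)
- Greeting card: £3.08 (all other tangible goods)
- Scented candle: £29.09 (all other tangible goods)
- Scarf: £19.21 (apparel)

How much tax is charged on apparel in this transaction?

Leather boots £284.51: apparel → 0% + 3.75% surcharge = 3.75% → £10.67
Scarf £19.21: apparel → 0% → £0.00
Tax on apparel = £10.67 + £0.00 = £10.67

£10.67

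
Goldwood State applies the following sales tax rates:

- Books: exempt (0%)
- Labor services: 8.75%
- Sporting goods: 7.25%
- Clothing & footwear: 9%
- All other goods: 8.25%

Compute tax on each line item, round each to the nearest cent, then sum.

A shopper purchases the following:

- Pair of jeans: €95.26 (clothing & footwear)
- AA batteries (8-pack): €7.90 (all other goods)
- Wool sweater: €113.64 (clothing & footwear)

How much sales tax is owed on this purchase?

€19.45

Pair of jeans €95.26: clothing & footwear → 9% → €8.57
AA batteries (8-pack) €7.90: all other goods → 8.25% → €0.65
Wool sweater €113.64: clothing & footwear → 9% → €10.23
Total tax = €8.57 + €0.65 + €10.23 = €19.45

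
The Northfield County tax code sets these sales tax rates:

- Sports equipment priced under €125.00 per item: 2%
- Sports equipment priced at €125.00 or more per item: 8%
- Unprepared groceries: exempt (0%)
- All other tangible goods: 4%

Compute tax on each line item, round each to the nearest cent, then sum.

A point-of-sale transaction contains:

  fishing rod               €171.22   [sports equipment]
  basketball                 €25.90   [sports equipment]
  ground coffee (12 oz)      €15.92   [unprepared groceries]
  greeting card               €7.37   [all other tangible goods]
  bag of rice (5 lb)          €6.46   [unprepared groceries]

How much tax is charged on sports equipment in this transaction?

€14.22

Fishing rod €171.22: sports equipment, €125.00 or more → 8% → €13.70
Basketball €25.90: sports equipment, under €125.00 → 2% → €0.52
Tax on sports equipment = €13.70 + €0.52 = €14.22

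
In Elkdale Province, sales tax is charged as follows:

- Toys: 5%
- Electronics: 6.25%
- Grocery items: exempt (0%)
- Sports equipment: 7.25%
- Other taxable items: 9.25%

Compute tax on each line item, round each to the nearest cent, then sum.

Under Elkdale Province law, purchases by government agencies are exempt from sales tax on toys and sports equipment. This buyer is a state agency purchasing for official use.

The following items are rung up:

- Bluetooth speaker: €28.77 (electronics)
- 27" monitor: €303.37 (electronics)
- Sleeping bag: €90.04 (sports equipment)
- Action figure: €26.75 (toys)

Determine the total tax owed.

Bluetooth speaker €28.77: electronics → 6.25% → €1.80
27" monitor €303.37: electronics → 6.25% → €18.96
Sleeping bag €90.04: sports equipment, buyer-exempt → 0% → €0.00
Action figure €26.75: toys, buyer-exempt → 0% → €0.00
Total tax = €1.80 + €18.96 = €20.76

€20.76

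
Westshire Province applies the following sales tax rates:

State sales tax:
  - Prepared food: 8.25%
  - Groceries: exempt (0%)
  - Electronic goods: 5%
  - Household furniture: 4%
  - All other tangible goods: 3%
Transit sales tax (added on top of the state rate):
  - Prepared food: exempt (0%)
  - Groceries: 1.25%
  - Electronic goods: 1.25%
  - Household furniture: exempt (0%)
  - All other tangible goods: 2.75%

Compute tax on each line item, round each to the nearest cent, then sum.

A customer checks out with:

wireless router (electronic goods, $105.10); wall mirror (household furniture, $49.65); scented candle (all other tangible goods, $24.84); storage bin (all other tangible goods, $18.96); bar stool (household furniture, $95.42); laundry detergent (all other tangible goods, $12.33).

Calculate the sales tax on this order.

$15.61

Wireless router $105.10: electronic goods → 5% + 1.25% transit = 6.25% → $6.57
Wall mirror $49.65: household furniture → 4% + 0% transit = 4% → $1.99
Scented candle $24.84: all other tangible goods → 3% + 2.75% transit = 5.75% → $1.43
Storage bin $18.96: all other tangible goods → 3% + 2.75% transit = 5.75% → $1.09
Bar stool $95.42: household furniture → 4% + 0% transit = 4% → $3.82
Laundry detergent $12.33: all other tangible goods → 3% + 2.75% transit = 5.75% → $0.71
Total tax = $6.57 + $1.99 + $1.43 + $1.09 + $3.82 + $0.71 = $15.61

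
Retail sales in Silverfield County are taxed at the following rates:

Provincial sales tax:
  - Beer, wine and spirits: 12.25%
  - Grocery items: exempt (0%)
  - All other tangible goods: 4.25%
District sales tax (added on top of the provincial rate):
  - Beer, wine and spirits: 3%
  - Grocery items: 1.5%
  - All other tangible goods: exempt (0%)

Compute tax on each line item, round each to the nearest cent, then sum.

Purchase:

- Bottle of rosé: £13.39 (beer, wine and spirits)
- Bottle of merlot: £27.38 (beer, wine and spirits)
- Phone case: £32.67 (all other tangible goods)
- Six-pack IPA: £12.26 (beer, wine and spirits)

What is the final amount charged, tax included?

Bottle of rosé £13.39: beer, wine and spirits → 12.25% + 3% district = 15.25% → £2.04
Bottle of merlot £27.38: beer, wine and spirits → 12.25% + 3% district = 15.25% → £4.18
Phone case £32.67: all other tangible goods → 4.25% + 0% district = 4.25% → £1.39
Six-pack IPA £12.26: beer, wine and spirits → 12.25% + 3% district = 15.25% → £1.87
Subtotal = £85.70; tax = £9.48; total due = £95.18

£95.18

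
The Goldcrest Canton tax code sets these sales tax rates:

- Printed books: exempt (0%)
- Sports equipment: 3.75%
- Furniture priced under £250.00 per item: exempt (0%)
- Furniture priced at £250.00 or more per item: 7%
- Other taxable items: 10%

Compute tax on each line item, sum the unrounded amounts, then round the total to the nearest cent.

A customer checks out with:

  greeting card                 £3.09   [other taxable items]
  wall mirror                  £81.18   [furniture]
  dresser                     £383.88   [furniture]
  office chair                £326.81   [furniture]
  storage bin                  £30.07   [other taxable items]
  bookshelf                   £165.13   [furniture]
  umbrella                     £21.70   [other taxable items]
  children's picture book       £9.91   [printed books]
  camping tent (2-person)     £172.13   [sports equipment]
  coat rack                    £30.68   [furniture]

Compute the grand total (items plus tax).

Greeting card £3.09: other taxable items → 10% → £0.309
Wall mirror £81.18: furniture, under £250.00 → 0% → £0.00
Dresser £383.88: furniture, £250.00 or more → 7% → £26.8716
Office chair £326.81: furniture, £250.00 or more → 7% → £22.8767
Storage bin £30.07: other taxable items → 10% → £3.007
Bookshelf £165.13: furniture, under £250.00 → 0% → £0.00
Umbrella £21.70: other taxable items → 10% → £2.17
Children's picture book £9.91: printed books → 0% → £0.00
Camping tent (2-person) £172.13: sports equipment → 3.75% → £6.454875
Coat rack £30.68: furniture, under £250.00 → 0% → £0.00
Subtotal = £1224.58; unrounded tax = £61.689175 → £61.69; total due = £1286.27

£1286.27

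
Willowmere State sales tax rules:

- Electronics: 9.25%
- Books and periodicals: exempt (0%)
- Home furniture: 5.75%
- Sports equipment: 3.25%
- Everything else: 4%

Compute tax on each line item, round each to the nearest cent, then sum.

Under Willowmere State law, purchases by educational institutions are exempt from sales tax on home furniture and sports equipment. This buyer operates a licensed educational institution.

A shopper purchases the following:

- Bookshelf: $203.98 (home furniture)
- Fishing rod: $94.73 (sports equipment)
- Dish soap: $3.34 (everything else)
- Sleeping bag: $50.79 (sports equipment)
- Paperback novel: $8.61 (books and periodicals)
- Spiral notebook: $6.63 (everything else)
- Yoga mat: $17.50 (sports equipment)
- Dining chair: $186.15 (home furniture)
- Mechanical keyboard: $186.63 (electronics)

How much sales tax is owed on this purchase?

$17.66

Bookshelf $203.98: home furniture, buyer-exempt → 0% → $0.00
Fishing rod $94.73: sports equipment, buyer-exempt → 0% → $0.00
Dish soap $3.34: everything else → 4% → $0.13
Sleeping bag $50.79: sports equipment, buyer-exempt → 0% → $0.00
Paperback novel $8.61: books and periodicals → 0% → $0.00
Spiral notebook $6.63: everything else → 4% → $0.27
Yoga mat $17.50: sports equipment, buyer-exempt → 0% → $0.00
Dining chair $186.15: home furniture, buyer-exempt → 0% → $0.00
Mechanical keyboard $186.63: electronics → 9.25% → $17.26
Total tax = $0.13 + $0.27 + $17.26 = $17.66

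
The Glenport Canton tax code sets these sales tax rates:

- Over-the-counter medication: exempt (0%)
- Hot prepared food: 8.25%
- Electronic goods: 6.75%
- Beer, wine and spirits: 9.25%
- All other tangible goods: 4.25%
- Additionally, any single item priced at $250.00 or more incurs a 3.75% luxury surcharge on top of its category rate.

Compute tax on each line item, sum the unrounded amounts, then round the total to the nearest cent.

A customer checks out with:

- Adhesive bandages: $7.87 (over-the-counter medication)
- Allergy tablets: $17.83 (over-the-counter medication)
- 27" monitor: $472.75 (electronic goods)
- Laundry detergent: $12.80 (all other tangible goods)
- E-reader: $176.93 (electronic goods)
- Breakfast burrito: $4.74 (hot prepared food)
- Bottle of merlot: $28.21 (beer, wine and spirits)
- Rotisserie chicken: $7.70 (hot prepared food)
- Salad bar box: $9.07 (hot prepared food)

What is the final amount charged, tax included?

$804.41

Adhesive bandages $7.87: over-the-counter medication → 0% → $0.00
Allergy tablets $17.83: over-the-counter medication → 0% → $0.00
27" monitor $472.75: electronic goods → 6.75% + 3.75% surcharge = 10.5% → $49.63875
Laundry detergent $12.80: all other tangible goods → 4.25% → $0.544
E-reader $176.93: electronic goods → 6.75% → $11.942775
Breakfast burrito $4.74: hot prepared food → 8.25% → $0.39105
Bottle of merlot $28.21: beer, wine and spirits → 9.25% → $2.609425
Rotisserie chicken $7.70: hot prepared food → 8.25% → $0.63525
Salad bar box $9.07: hot prepared food → 8.25% → $0.748275
Subtotal = $737.90; unrounded tax = $66.509525 → $66.51; total due = $804.41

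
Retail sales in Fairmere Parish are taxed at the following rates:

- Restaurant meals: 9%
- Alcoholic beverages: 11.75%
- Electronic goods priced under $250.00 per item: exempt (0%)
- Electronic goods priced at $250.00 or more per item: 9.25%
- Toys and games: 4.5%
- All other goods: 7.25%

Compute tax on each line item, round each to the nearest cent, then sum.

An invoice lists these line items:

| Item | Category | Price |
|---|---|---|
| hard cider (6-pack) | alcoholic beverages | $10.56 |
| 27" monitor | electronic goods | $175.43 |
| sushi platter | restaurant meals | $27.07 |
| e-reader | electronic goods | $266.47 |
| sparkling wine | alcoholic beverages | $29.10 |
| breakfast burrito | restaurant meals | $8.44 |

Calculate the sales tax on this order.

$32.51

Hard cider (6-pack) $10.56: alcoholic beverages → 11.75% → $1.24
27" monitor $175.43: electronic goods, under $250.00 → 0% → $0.00
Sushi platter $27.07: restaurant meals → 9% → $2.44
E-reader $266.47: electronic goods, $250.00 or more → 9.25% → $24.65
Sparkling wine $29.10: alcoholic beverages → 11.75% → $3.42
Breakfast burrito $8.44: restaurant meals → 9% → $0.76
Total tax = $1.24 + $2.44 + $24.65 + $3.42 + $0.76 = $32.51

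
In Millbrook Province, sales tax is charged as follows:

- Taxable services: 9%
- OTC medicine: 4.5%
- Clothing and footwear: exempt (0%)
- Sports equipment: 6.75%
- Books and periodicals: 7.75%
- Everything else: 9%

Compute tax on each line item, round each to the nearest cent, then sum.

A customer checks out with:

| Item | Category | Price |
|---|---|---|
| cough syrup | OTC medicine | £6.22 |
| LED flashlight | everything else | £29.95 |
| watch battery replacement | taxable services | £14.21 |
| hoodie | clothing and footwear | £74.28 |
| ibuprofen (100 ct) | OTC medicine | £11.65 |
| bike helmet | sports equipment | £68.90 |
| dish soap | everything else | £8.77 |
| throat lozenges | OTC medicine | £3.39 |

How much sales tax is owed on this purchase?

£10.37

Cough syrup £6.22: OTC medicine → 4.5% → £0.28
LED flashlight £29.95: everything else → 9% → £2.70
Watch battery replacement £14.21: taxable services → 9% → £1.28
Hoodie £74.28: clothing and footwear → 0% → £0.00
Ibuprofen (100 ct) £11.65: OTC medicine → 4.5% → £0.52
Bike helmet £68.90: sports equipment → 6.75% → £4.65
Dish soap £8.77: everything else → 9% → £0.79
Throat lozenges £3.39: OTC medicine → 4.5% → £0.15
Total tax = £0.28 + £2.70 + £1.28 + £0.52 + £4.65 + £0.79 + £0.15 = £10.37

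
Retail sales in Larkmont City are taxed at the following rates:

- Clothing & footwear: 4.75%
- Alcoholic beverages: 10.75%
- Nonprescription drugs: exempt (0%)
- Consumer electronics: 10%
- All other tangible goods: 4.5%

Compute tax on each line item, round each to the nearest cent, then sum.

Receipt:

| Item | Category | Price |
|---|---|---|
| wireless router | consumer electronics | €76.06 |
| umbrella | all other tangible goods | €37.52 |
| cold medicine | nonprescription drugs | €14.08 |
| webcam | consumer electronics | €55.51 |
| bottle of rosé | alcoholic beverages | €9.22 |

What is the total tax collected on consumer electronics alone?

Wireless router €76.06: consumer electronics → 10% → €7.61
Webcam €55.51: consumer electronics → 10% → €5.55
Tax on consumer electronics = €7.61 + €5.55 = €13.16

€13.16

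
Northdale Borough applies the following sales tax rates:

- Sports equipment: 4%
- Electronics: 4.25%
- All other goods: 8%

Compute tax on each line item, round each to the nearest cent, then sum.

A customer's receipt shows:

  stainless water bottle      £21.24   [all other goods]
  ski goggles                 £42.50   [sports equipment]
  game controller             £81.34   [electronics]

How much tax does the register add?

Stainless water bottle £21.24: all other goods → 8% → £1.70
Ski goggles £42.50: sports equipment → 4% → £1.70
Game controller £81.34: electronics → 4.25% → £3.46
Total tax = £1.70 + £1.70 + £3.46 = £6.86

£6.86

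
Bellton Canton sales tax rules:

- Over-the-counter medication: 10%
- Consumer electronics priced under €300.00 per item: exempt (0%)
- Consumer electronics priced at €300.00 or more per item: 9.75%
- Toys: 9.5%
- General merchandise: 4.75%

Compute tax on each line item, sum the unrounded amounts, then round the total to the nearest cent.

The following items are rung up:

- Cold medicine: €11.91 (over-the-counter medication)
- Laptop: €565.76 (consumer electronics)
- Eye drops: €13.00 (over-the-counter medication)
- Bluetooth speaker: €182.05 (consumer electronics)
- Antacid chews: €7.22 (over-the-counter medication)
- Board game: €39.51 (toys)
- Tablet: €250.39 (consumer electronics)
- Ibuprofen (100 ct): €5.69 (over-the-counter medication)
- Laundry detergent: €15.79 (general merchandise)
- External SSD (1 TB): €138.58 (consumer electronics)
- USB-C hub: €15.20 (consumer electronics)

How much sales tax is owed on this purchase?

Cold medicine €11.91: over-the-counter medication → 10% → €1.191
Laptop €565.76: consumer electronics, €300.00 or more → 9.75% → €55.1616
Eye drops €13.00: over-the-counter medication → 10% → €1.30
Bluetooth speaker €182.05: consumer electronics, under €300.00 → 0% → €0.00
Antacid chews €7.22: over-the-counter medication → 10% → €0.722
Board game €39.51: toys → 9.5% → €3.75345
Tablet €250.39: consumer electronics, under €300.00 → 0% → €0.00
Ibuprofen (100 ct) €5.69: over-the-counter medication → 10% → €0.569
Laundry detergent €15.79: general merchandise → 4.75% → €0.750025
External SSD (1 TB) €138.58: consumer electronics, under €300.00 → 0% → €0.00
USB-C hub €15.20: consumer electronics, under €300.00 → 0% → €0.00
Unrounded tax sum = €63.447075 → €63.45

€63.45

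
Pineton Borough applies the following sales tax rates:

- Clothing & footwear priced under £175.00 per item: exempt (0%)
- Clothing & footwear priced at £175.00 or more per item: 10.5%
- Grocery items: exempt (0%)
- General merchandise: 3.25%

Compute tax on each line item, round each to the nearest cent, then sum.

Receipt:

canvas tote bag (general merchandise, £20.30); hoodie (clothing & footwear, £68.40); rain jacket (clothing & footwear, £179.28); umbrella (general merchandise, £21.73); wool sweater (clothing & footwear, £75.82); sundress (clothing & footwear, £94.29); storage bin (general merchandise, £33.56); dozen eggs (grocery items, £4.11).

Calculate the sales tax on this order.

Canvas tote bag £20.30: general merchandise → 3.25% → £0.66
Hoodie £68.40: clothing & footwear, under £175.00 → 0% → £0.00
Rain jacket £179.28: clothing & footwear, £175.00 or more → 10.5% → £18.82
Umbrella £21.73: general merchandise → 3.25% → £0.71
Wool sweater £75.82: clothing & footwear, under £175.00 → 0% → £0.00
Sundress £94.29: clothing & footwear, under £175.00 → 0% → £0.00
Storage bin £33.56: general merchandise → 3.25% → £1.09
Dozen eggs £4.11: grocery items → 0% → £0.00
Total tax = £0.66 + £18.82 + £0.71 + £1.09 = £21.28

£21.28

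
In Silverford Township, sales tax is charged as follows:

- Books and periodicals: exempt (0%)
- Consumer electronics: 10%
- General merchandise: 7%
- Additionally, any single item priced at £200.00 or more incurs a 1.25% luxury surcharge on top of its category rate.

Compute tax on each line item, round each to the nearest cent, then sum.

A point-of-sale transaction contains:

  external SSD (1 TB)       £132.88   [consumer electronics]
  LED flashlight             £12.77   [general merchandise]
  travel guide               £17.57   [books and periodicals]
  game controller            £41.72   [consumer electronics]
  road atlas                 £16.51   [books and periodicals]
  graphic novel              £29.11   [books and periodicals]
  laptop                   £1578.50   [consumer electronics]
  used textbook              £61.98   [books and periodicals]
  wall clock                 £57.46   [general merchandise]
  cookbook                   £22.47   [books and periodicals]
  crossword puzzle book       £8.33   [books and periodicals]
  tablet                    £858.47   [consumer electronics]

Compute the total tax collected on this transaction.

External SSD (1 TB) £132.88: consumer electronics → 10% → £13.29
LED flashlight £12.77: general merchandise → 7% → £0.89
Travel guide £17.57: books and periodicals → 0% → £0.00
Game controller £41.72: consumer electronics → 10% → £4.17
Road atlas £16.51: books and periodicals → 0% → £0.00
Graphic novel £29.11: books and periodicals → 0% → £0.00
Laptop £1578.50: consumer electronics → 10% + 1.25% surcharge = 11.25% → £177.58
Used textbook £61.98: books and periodicals → 0% → £0.00
Wall clock £57.46: general merchandise → 7% → £4.02
Cookbook £22.47: books and periodicals → 0% → £0.00
Crossword puzzle book £8.33: books and periodicals → 0% → £0.00
Tablet £858.47: consumer electronics → 10% + 1.25% surcharge = 11.25% → £96.58
Total tax = £13.29 + £0.89 + £4.17 + £177.58 + £4.02 + £96.58 = £296.53

£296.53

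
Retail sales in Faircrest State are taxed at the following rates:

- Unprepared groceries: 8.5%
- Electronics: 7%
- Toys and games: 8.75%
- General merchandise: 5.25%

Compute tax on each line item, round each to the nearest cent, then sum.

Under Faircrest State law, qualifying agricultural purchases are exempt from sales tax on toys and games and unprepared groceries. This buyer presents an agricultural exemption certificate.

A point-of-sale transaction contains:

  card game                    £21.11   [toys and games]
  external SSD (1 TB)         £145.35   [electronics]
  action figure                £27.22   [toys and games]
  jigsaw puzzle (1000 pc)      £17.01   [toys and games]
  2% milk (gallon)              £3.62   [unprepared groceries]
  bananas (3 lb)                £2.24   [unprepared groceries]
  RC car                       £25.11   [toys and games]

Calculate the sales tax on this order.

Card game £21.11: toys and games, buyer-exempt → 0% → £0.00
External SSD (1 TB) £145.35: electronics → 7% → £10.17
Action figure £27.22: toys and games, buyer-exempt → 0% → £0.00
Jigsaw puzzle (1000 pc) £17.01: toys and games, buyer-exempt → 0% → £0.00
2% milk (gallon) £3.62: unprepared groceries, buyer-exempt → 0% → £0.00
Bananas (3 lb) £2.24: unprepared groceries, buyer-exempt → 0% → £0.00
RC car £25.11: toys and games, buyer-exempt → 0% → £0.00
Total tax = £10.17

£10.17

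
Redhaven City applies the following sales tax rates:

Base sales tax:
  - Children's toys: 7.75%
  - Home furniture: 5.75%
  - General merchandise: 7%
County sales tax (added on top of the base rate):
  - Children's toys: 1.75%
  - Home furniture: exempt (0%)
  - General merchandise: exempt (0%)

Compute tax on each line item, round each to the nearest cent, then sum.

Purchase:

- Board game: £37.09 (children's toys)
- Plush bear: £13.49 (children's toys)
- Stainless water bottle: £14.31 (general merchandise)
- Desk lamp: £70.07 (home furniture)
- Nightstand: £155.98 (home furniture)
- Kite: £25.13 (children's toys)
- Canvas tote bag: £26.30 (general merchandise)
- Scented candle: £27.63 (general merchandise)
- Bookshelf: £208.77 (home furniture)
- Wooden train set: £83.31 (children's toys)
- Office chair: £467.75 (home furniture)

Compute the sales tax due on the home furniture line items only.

£51.90

Desk lamp £70.07: home furniture → 5.75% + 0% county = 5.75% → £4.03
Nightstand £155.98: home furniture → 5.75% + 0% county = 5.75% → £8.97
Bookshelf £208.77: home furniture → 5.75% + 0% county = 5.75% → £12.00
Office chair £467.75: home furniture → 5.75% + 0% county = 5.75% → £26.90
Tax on home furniture = £4.03 + £8.97 + £12.00 + £26.90 = £51.90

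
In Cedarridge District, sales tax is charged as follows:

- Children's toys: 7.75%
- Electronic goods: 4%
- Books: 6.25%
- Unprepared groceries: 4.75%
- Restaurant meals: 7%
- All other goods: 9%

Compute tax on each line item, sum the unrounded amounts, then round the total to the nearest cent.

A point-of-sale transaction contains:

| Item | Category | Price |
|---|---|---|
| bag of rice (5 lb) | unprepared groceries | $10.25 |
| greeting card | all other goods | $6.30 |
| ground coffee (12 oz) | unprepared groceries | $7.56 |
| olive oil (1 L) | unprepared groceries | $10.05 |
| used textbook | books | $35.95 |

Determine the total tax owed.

Bag of rice (5 lb) $10.25: unprepared groceries → 4.75% → $0.486875
Greeting card $6.30: all other goods → 9% → $0.567
Ground coffee (12 oz) $7.56: unprepared groceries → 4.75% → $0.3591
Olive oil (1 L) $10.05: unprepared groceries → 4.75% → $0.477375
Used textbook $35.95: books → 6.25% → $2.246875
Unrounded tax sum = $4.137225 → $4.14

$4.14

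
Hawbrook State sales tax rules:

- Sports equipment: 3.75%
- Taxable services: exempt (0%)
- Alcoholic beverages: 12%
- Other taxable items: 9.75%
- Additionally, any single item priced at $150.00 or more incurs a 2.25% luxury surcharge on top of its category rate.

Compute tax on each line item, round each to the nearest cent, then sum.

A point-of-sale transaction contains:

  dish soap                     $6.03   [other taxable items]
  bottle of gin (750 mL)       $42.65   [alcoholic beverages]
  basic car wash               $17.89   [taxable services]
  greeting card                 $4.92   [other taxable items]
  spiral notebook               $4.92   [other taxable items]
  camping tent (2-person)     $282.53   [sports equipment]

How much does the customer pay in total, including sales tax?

Dish soap $6.03: other taxable items → 9.75% → $0.59
Bottle of gin (750 mL) $42.65: alcoholic beverages → 12% → $5.12
Basic car wash $17.89: taxable services → 0% → $0.00
Greeting card $4.92: other taxable items → 9.75% → $0.48
Spiral notebook $4.92: other taxable items → 9.75% → $0.48
Camping tent (2-person) $282.53: sports equipment → 3.75% + 2.25% surcharge = 6% → $16.95
Subtotal = $358.94; tax = $23.62; total due = $382.56

$382.56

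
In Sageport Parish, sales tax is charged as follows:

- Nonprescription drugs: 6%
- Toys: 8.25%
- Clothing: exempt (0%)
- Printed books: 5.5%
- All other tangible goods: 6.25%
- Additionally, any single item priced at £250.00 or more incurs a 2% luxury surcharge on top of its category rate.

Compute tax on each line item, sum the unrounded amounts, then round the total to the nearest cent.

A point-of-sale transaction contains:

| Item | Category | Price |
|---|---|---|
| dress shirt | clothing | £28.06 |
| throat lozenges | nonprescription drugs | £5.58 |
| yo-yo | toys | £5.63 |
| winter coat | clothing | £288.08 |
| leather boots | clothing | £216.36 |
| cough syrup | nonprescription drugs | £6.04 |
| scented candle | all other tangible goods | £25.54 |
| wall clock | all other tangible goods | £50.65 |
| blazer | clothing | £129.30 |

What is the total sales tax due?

£11.69

Dress shirt £28.06: clothing → 0% → £0.00
Throat lozenges £5.58: nonprescription drugs → 6% → £0.3348
Yo-yo £5.63: toys → 8.25% → £0.464475
Winter coat £288.08: clothing → 0% + 2% surcharge = 2% → £5.7616
Leather boots £216.36: clothing → 0% → £0.00
Cough syrup £6.04: nonprescription drugs → 6% → £0.3624
Scented candle £25.54: all other tangible goods → 6.25% → £1.59625
Wall clock £50.65: all other tangible goods → 6.25% → £3.165625
Blazer £129.30: clothing → 0% → £0.00
Unrounded tax sum = £11.68515 → £11.69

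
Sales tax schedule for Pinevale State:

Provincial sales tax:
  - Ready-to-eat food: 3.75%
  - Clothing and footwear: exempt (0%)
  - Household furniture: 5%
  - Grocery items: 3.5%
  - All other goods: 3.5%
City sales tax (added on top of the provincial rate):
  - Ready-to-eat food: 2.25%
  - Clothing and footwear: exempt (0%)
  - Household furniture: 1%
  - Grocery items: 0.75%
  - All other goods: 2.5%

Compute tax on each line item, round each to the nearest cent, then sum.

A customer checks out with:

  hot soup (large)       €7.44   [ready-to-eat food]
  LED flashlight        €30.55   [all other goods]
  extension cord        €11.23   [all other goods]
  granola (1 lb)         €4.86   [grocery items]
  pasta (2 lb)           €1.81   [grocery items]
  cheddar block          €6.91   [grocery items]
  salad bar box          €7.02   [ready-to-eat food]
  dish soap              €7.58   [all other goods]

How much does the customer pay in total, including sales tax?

€81.80

Hot soup (large) €7.44: ready-to-eat food → 3.75% + 2.25% city = 6% → €0.45
LED flashlight €30.55: all other goods → 3.5% + 2.5% city = 6% → €1.83
Extension cord €11.23: all other goods → 3.5% + 2.5% city = 6% → €0.67
Granola (1 lb) €4.86: grocery items → 3.5% + 0.75% city = 4.25% → €0.21
Pasta (2 lb) €1.81: grocery items → 3.5% + 0.75% city = 4.25% → €0.08
Cheddar block €6.91: grocery items → 3.5% + 0.75% city = 4.25% → €0.29
Salad bar box €7.02: ready-to-eat food → 3.75% + 2.25% city = 6% → €0.42
Dish soap €7.58: all other goods → 3.5% + 2.5% city = 6% → €0.45
Subtotal = €77.40; tax = €4.40; total due = €81.80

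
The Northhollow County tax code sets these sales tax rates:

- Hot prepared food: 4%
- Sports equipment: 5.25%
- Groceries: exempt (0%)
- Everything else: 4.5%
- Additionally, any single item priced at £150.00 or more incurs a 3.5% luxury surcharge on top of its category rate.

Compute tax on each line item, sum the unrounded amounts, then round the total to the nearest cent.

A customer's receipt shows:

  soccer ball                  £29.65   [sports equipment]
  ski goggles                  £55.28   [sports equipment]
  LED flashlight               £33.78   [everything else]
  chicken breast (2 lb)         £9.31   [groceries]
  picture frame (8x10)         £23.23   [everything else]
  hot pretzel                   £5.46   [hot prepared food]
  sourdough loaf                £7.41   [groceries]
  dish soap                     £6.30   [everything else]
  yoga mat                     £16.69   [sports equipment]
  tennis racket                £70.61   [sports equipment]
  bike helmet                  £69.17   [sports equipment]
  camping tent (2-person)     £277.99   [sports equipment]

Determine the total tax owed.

£40.06

Soccer ball £29.65: sports equipment → 5.25% → £1.556625
Ski goggles £55.28: sports equipment → 5.25% → £2.9022
LED flashlight £33.78: everything else → 4.5% → £1.5201
Chicken breast (2 lb) £9.31: groceries → 0% → £0.00
Picture frame (8x10) £23.23: everything else → 4.5% → £1.04535
Hot pretzel £5.46: hot prepared food → 4% → £0.2184
Sourdough loaf £7.41: groceries → 0% → £0.00
Dish soap £6.30: everything else → 4.5% → £0.2835
Yoga mat £16.69: sports equipment → 5.25% → £0.876225
Tennis racket £70.61: sports equipment → 5.25% → £3.707025
Bike helmet £69.17: sports equipment → 5.25% → £3.631425
Camping tent (2-person) £277.99: sports equipment → 5.25% + 3.5% surcharge = 8.75% → £24.324125
Unrounded tax sum = £40.064975 → £40.06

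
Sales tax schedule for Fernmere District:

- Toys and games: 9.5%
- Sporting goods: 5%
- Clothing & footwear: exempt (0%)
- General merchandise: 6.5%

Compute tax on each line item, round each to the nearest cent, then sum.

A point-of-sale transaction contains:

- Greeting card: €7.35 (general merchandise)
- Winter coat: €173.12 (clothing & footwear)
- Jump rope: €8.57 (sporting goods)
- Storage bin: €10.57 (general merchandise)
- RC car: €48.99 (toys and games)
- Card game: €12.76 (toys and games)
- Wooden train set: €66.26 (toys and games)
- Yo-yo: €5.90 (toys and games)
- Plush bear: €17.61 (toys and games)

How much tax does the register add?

€15.98

Greeting card €7.35: general merchandise → 6.5% → €0.48
Winter coat €173.12: clothing & footwear → 0% → €0.00
Jump rope €8.57: sporting goods → 5% → €0.43
Storage bin €10.57: general merchandise → 6.5% → €0.69
RC car €48.99: toys and games → 9.5% → €4.65
Card game €12.76: toys and games → 9.5% → €1.21
Wooden train set €66.26: toys and games → 9.5% → €6.29
Yo-yo €5.90: toys and games → 9.5% → €0.56
Plush bear €17.61: toys and games → 9.5% → €1.67
Total tax = €0.48 + €0.43 + €0.69 + €4.65 + €1.21 + €6.29 + €0.56 + €1.67 = €15.98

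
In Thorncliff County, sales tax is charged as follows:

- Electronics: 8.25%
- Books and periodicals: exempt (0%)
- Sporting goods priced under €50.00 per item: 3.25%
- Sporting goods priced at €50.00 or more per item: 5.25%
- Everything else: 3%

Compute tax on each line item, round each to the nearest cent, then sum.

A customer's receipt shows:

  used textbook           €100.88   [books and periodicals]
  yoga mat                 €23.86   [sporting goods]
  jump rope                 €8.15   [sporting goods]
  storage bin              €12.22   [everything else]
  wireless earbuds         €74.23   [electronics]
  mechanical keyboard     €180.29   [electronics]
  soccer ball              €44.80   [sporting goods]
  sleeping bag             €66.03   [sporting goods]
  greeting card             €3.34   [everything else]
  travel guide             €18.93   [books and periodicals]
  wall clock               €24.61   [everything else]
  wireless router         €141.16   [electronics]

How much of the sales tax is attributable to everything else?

Storage bin €12.22: everything else → 3% → €0.37
Greeting card €3.34: everything else → 3% → €0.10
Wall clock €24.61: everything else → 3% → €0.74
Tax on everything else = €0.37 + €0.10 + €0.74 = €1.21

€1.21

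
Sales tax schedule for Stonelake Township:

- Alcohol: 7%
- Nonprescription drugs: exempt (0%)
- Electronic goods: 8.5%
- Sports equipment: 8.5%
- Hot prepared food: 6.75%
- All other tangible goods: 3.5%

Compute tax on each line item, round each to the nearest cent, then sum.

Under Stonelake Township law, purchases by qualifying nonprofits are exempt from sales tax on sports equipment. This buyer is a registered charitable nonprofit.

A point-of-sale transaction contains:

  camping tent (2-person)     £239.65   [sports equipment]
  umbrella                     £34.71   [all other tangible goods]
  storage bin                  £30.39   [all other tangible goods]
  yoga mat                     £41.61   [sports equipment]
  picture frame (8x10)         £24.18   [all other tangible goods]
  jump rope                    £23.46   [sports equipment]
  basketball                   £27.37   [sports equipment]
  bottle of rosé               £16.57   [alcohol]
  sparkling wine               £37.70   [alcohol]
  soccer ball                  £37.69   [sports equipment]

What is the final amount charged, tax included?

£520.25

Camping tent (2-person) £239.65: sports equipment, buyer-exempt → 0% → £0.00
Umbrella £34.71: all other tangible goods → 3.5% → £1.21
Storage bin £30.39: all other tangible goods → 3.5% → £1.06
Yoga mat £41.61: sports equipment, buyer-exempt → 0% → £0.00
Picture frame (8x10) £24.18: all other tangible goods → 3.5% → £0.85
Jump rope £23.46: sports equipment, buyer-exempt → 0% → £0.00
Basketball £27.37: sports equipment, buyer-exempt → 0% → £0.00
Bottle of rosé £16.57: alcohol → 7% → £1.16
Sparkling wine £37.70: alcohol → 7% → £2.64
Soccer ball £37.69: sports equipment, buyer-exempt → 0% → £0.00
Subtotal = £513.33; tax = £6.92; total due = £520.25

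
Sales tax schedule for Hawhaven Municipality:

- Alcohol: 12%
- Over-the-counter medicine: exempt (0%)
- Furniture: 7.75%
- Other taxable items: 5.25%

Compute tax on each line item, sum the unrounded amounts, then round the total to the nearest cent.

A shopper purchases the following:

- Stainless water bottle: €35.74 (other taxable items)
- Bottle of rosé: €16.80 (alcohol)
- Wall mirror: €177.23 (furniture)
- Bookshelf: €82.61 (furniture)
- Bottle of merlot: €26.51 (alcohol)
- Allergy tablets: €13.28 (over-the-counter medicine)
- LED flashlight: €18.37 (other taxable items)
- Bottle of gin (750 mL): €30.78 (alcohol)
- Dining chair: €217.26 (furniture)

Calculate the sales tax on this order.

Stainless water bottle €35.74: other taxable items → 5.25% → €1.87635
Bottle of rosé €16.80: alcohol → 12% → €2.016
Wall mirror €177.23: furniture → 7.75% → €13.735325
Bookshelf €82.61: furniture → 7.75% → €6.402275
Bottle of merlot €26.51: alcohol → 12% → €3.1812
Allergy tablets €13.28: over-the-counter medicine → 0% → €0.00
LED flashlight €18.37: other taxable items → 5.25% → €0.964425
Bottle of gin (750 mL) €30.78: alcohol → 12% → €3.6936
Dining chair €217.26: furniture → 7.75% → €16.83765
Unrounded tax sum = €48.706825 → €48.71

€48.71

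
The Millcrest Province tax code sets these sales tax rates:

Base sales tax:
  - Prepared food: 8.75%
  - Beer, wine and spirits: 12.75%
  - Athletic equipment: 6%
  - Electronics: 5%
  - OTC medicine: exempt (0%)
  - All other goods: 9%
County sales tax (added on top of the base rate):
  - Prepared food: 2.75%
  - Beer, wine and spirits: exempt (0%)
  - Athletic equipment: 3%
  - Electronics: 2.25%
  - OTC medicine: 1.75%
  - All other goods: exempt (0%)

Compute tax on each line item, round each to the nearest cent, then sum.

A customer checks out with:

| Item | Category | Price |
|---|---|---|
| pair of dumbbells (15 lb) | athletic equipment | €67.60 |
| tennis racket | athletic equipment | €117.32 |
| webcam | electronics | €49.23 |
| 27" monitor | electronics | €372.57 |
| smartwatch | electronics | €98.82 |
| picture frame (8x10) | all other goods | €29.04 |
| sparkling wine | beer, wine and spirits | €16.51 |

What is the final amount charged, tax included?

Pair of dumbbells (15 lb) €67.60: athletic equipment → 6% + 3% county = 9% → €6.08
Tennis racket €117.32: athletic equipment → 6% + 3% county = 9% → €10.56
Webcam €49.23: electronics → 5% + 2.25% county = 7.25% → €3.57
27" monitor €372.57: electronics → 5% + 2.25% county = 7.25% → €27.01
Smartwatch €98.82: electronics → 5% + 2.25% county = 7.25% → €7.16
Picture frame (8x10) €29.04: all other goods → 9% + 0% county = 9% → €2.61
Sparkling wine €16.51: beer, wine and spirits → 12.75% + 0% county = 12.75% → €2.11
Subtotal = €751.09; tax = €59.10; total due = €810.19

€810.19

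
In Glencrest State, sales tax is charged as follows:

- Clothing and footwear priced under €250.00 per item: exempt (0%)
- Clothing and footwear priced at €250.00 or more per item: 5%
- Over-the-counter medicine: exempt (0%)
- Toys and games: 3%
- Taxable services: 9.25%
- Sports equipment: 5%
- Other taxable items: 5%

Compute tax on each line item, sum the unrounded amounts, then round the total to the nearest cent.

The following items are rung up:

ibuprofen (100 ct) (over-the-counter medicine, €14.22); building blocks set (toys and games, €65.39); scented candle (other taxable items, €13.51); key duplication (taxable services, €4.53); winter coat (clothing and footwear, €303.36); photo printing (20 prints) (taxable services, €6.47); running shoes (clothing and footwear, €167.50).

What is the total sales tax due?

€18.82

Ibuprofen (100 ct) €14.22: over-the-counter medicine → 0% → €0.00
Building blocks set €65.39: toys and games → 3% → €1.9617
Scented candle €13.51: other taxable items → 5% → €0.6755
Key duplication €4.53: taxable services → 9.25% → €0.419025
Winter coat €303.36: clothing and footwear, €250.00 or more → 5% → €15.168
Photo printing (20 prints) €6.47: taxable services → 9.25% → €0.598475
Running shoes €167.50: clothing and footwear, under €250.00 → 0% → €0.00
Unrounded tax sum = €18.8227 → €18.82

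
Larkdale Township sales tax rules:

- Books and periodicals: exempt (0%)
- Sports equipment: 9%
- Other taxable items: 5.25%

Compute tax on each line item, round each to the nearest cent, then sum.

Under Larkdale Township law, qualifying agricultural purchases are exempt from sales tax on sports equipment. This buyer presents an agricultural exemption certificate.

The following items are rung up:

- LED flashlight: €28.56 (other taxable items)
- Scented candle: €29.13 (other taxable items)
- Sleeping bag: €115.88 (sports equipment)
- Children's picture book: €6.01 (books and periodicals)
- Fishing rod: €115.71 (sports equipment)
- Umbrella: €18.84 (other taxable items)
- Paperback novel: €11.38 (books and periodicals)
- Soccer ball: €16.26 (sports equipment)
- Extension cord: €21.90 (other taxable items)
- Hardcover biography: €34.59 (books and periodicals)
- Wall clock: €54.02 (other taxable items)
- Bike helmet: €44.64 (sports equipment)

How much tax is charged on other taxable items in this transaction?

LED flashlight €28.56: other taxable items → 5.25% → €1.50
Scented candle €29.13: other taxable items → 5.25% → €1.53
Umbrella €18.84: other taxable items → 5.25% → €0.99
Extension cord €21.90: other taxable items → 5.25% → €1.15
Wall clock €54.02: other taxable items → 5.25% → €2.84
Tax on other taxable items = €1.50 + €1.53 + €0.99 + €1.15 + €2.84 = €8.01

€8.01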